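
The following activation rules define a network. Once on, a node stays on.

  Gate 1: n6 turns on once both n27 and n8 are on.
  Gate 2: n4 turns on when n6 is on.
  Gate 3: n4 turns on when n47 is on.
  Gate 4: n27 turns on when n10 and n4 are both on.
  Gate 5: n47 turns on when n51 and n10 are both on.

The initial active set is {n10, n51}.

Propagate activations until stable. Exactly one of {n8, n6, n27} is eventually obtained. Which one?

Gate 5: n51 and n10 on → n47 on.
Gate 3: n47 on → n4 on.
n10 and n4 are on, so n27 turns on (Gate 4).
n6 would need n27 and n8 (Gate 1), but n8 never turns on. No rule produces n8, and it is not given.

n27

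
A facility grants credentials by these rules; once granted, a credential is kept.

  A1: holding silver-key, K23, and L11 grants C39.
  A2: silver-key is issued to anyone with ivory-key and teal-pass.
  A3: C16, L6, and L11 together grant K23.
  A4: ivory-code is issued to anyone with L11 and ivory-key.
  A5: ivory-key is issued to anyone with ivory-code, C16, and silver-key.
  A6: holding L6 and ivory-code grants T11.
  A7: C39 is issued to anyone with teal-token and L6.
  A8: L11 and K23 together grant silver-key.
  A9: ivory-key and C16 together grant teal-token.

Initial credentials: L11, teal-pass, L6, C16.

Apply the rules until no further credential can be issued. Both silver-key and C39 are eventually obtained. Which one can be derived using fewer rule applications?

silver-key: Holding C16, L6, and L11 grants K23 (A3). Holding L11 and K23 grants silver-key (A8). [2 rule applications]
C39: Holding C16, L6, and L11 grants K23 (A3). Holding L11 and K23 grants silver-key (A8). Holding silver-key, K23, and L11 grants C39 (A1). [3 rule applications]
silver-key needs fewer.

silver-key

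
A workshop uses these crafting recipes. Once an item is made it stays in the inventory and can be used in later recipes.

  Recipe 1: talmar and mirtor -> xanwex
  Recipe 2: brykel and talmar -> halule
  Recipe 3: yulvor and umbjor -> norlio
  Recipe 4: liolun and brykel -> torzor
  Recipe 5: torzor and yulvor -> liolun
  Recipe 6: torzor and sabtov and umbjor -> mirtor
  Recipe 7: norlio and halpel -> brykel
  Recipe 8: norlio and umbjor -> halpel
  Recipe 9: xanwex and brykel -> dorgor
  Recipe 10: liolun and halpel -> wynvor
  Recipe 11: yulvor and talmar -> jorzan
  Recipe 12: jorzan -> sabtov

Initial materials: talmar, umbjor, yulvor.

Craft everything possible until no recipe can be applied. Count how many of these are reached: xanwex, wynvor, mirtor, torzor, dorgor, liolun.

0

xanwex would need talmar and mirtor (Recipe 1), but mirtor is never obtained.
wynvor would need liolun and halpel (Recipe 10), but liolun is never obtained.
mirtor would need torzor, sabtov, and umbjor (Recipe 6), but torzor is never obtained.
torzor would need liolun and brykel (Recipe 4), but liolun is never obtained.
dorgor would need xanwex and brykel (Recipe 9), but xanwex is never obtained.
liolun would need torzor and yulvor (Recipe 5), but torzor is never obtained.
None of the 6 are reached.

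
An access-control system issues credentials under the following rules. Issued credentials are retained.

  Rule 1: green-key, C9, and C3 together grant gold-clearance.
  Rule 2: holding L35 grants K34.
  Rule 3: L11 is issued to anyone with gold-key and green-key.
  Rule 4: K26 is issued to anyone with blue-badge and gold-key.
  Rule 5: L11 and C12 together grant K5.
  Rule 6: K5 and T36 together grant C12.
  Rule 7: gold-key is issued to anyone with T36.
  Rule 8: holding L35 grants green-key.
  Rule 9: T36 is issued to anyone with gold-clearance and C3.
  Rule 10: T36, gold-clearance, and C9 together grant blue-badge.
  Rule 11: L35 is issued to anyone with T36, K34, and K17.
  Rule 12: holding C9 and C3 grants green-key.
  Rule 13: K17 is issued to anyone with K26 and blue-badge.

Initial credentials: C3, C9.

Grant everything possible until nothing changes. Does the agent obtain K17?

Holding C9 and C3 grants green-key (Rule 12).
Holding green-key, C9, and C3 grants gold-clearance (Rule 1).
Holding gold-clearance and C3 grants T36 (Rule 9).
Holding T36, gold-clearance, and C9 grants blue-badge (Rule 10).
Holding T36 grants gold-key (Rule 7).
Holding blue-badge and gold-key grants K26 (Rule 4).
Holding K26 and blue-badge grants K17 (Rule 13).

Yes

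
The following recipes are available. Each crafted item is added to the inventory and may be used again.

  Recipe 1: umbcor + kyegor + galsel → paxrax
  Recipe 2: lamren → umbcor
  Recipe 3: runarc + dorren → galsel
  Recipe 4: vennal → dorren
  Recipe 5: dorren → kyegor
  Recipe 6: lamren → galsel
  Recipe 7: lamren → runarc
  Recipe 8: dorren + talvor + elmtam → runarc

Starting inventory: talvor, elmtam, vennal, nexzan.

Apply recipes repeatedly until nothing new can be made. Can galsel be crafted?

vennal → dorren (Recipe 4).
Using Recipe 8, dorren, talvor, and elmtam make runarc.
runarc + dorren → galsel (Recipe 3).

Yes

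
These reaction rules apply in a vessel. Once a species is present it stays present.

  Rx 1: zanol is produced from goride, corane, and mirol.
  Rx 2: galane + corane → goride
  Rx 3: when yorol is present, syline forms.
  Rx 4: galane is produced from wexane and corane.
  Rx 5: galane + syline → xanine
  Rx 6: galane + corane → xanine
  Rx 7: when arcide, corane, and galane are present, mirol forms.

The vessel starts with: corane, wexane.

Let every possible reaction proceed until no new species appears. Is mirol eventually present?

No

mirol would need arcide, corane, and galane (Rx 7), but arcide never forms.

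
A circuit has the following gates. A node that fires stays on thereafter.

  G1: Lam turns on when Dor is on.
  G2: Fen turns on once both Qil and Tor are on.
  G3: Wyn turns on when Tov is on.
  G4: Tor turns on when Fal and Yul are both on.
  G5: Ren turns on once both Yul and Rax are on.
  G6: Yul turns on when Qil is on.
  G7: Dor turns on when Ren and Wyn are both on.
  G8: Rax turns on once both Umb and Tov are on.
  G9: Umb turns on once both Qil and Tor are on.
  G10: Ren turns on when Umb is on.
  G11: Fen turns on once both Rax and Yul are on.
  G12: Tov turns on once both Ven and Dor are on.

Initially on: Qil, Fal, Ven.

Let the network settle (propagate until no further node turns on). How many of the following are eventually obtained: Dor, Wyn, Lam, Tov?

Dor would need Ren and Wyn (G7), but Wyn never turns on.
Wyn would need Tov (G3), but Tov never turns on.
Lam would need Dor (G1), but Dor never turns on.
Tov would need Ven and Dor (G12), but Dor never turns on.
None of the 4 are reached.

0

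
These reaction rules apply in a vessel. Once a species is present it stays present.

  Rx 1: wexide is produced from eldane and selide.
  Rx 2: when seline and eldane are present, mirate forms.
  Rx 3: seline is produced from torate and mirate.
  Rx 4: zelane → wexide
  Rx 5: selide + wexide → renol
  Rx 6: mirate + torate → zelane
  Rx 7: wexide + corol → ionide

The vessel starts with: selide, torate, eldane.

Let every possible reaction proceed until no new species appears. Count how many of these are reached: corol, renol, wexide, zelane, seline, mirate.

2

eldane and selide present → wexide forms (Rx 1).
selide and wexide present → renol forms (Rx 5).
No rule produces corol, and it is not given.
renol: reached.
wexide: reached.
zelane would need mirate and torate (Rx 6), but mirate never forms.
seline would need torate and mirate (Rx 3), but mirate never forms.
mirate would need seline and eldane (Rx 2), but seline never forms.
Reached: renol and wexide — 2 of the 6.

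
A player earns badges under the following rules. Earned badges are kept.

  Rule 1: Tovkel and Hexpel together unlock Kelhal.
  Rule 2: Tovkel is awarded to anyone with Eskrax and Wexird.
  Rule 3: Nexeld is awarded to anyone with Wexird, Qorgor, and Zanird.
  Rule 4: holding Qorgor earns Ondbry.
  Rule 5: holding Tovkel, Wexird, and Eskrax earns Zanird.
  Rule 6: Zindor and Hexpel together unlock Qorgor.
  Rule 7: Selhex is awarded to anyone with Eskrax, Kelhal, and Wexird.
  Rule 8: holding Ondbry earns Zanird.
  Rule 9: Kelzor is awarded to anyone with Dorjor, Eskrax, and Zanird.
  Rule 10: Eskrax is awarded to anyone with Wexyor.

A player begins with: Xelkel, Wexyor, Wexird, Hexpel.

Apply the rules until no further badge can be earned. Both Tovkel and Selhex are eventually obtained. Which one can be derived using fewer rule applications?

Tovkel: With Wexyor, Eskrax is earned (Rule 10). With Eskrax and Wexird, Tovkel is earned (Rule 2). [2 rule applications]
Selhex: With Wexyor, Eskrax is earned (Rule 10). With Eskrax and Wexird, Tovkel is earned (Rule 2). With Tovkel and Hexpel, Kelhal is earned (Rule 1). With Eskrax, Kelhal, and Wexird, Selhex is earned (Rule 7). [4 rule applications]
Tovkel needs fewer.

Tovkel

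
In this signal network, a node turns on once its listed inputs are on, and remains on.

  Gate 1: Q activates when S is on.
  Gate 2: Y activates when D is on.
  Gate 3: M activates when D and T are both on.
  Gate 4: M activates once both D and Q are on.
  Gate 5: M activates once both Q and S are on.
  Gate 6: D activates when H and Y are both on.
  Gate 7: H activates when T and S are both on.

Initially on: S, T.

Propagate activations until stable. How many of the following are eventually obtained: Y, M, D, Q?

2

Gate 1: S on → Q on.
Gate 5: Q and S on → M on.
Y would need D (Gate 2), but D never turns on.
M: reached.
D would need H and Y (Gate 6), but Y never turns on.
Q: reached.
Reached: M and Q — 2 of the 4.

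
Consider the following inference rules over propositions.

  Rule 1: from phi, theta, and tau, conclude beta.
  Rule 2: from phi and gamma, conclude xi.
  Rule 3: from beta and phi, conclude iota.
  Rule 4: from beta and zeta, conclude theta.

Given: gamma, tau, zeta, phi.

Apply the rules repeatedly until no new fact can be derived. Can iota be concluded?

iota would need beta and phi (Rule 3), but beta is never established.

No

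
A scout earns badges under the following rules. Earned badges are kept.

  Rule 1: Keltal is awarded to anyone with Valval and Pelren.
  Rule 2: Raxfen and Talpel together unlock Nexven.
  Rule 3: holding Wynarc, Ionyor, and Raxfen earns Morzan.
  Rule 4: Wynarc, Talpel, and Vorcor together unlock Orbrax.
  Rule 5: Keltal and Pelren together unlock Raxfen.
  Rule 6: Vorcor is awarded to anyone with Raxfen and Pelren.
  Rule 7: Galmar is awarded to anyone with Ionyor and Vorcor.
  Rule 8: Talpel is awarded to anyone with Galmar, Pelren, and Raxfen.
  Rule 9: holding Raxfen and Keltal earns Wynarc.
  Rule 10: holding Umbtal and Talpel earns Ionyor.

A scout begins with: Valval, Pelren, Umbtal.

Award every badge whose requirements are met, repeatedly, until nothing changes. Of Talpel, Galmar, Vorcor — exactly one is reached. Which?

With Valval and Pelren, Keltal is earned (Rule 1).
With Keltal and Pelren, Raxfen is earned (Rule 5).
With Raxfen and Pelren, Vorcor is earned (Rule 6).
Galmar would need Ionyor and Vorcor (Rule 7), but Ionyor is never earned. Talpel would need Galmar, Pelren, and Raxfen (Rule 8), but Galmar is never earned.

Vorcor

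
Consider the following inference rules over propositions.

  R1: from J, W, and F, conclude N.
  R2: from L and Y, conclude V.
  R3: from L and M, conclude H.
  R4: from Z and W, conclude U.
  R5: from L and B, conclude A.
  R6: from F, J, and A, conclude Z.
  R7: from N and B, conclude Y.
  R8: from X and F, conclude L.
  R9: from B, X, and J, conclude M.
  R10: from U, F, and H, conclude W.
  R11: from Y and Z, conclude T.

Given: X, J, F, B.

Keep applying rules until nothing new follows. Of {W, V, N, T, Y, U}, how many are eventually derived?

0

W would need U, F, and H (R10), but U is never established.
V would need L and Y (R2), but Y is never established.
N would need J, W, and F (R1), but W is never established.
T would need Y and Z (R11), but Y is never established.
Y would need N and B (R7), but N is never established.
U would need Z and W (R4), but W is never established.
None of the 6 are reached.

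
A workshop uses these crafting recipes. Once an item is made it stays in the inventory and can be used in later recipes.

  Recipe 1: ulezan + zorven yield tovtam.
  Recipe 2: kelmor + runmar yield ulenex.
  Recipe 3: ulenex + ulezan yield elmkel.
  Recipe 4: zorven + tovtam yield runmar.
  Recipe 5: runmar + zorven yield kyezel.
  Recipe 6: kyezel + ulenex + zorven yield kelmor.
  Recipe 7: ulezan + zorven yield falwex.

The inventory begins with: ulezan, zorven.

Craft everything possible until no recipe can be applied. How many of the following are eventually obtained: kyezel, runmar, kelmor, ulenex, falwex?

3

ulezan + zorven → tovtam (Recipe 1).
Using Recipe 7, ulezan and zorven make falwex.
Using Recipe 4, zorven and tovtam make runmar.
runmar + zorven → kyezel (Recipe 5).
kyezel: reached.
runmar: reached.
kelmor would need kyezel, ulenex, and zorven (Recipe 6), but ulenex is never obtained.
ulenex would need kelmor and runmar (Recipe 2), but kelmor is never obtained.
falwex: reached.
Reached: kyezel, runmar, and falwex — 3 of the 5.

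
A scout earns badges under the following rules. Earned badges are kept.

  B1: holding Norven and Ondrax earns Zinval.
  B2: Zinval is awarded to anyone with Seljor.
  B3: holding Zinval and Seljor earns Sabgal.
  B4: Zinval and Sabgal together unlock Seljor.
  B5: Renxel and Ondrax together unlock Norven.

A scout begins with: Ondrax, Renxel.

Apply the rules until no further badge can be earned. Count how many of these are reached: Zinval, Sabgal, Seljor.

With Renxel and Ondrax, Norven is earned (B5).
With Norven and Ondrax, Zinval is earned (B1).
Zinval: reached.
Sabgal would need Zinval and Seljor (B3), but Seljor is never earned.
Seljor would need Zinval and Sabgal (B4), but Sabgal is never earned.
Reached: Zinval — 1 of the 3.

1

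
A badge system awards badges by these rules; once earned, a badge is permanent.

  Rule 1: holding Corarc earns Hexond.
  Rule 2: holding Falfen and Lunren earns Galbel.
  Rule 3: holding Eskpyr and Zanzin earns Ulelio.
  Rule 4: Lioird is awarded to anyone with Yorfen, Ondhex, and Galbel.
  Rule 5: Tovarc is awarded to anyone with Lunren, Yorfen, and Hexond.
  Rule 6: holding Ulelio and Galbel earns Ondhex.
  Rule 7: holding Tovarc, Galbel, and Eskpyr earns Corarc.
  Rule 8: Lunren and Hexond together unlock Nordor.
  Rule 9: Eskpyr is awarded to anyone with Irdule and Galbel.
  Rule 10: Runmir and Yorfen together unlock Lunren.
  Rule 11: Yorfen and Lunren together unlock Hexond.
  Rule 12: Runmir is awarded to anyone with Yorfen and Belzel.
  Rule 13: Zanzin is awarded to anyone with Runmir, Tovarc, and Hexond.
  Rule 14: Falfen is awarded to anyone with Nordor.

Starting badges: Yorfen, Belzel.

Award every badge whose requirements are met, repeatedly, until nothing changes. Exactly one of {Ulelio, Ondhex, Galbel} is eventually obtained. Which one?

Galbel

With Yorfen and Belzel, Runmir is earned (Rule 12).
With Runmir and Yorfen, Lunren is earned (Rule 10).
With Yorfen and Lunren, Hexond is earned (Rule 11).
With Lunren and Hexond, Nordor is earned (Rule 8).
With Nordor, Falfen is earned (Rule 14).
With Falfen and Lunren, Galbel is earned (Rule 2).
Ulelio would need Eskpyr and Zanzin (Rule 3), but Eskpyr is never earned. Ondhex would need Ulelio and Galbel (Rule 6), but Ulelio is never earned.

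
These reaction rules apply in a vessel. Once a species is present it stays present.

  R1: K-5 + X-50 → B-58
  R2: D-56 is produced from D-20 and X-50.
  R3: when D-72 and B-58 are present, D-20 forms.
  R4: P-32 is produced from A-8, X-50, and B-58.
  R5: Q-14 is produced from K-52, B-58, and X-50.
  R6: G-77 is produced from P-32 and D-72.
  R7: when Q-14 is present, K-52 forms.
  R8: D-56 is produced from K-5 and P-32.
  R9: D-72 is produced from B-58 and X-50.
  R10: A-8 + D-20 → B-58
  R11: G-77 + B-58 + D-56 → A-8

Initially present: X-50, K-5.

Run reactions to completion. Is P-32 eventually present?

No

P-32 would need A-8, X-50, and B-58 (R4), but A-8 never forms.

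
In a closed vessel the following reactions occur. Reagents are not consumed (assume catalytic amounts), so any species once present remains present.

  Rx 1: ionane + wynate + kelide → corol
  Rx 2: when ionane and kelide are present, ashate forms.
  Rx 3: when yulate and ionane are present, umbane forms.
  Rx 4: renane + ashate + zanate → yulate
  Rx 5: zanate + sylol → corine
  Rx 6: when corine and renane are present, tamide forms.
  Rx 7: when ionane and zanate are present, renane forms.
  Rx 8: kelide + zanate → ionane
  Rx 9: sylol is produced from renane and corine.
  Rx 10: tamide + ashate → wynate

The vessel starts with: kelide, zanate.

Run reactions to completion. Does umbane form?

kelide and zanate present → ionane forms (Rx 8).
ionane and zanate present → renane forms (Rx 7).
ionane and kelide present → ashate forms (Rx 2).
renane, ashate, and zanate present → yulate forms (Rx 4).
yulate and ionane present → umbane forms (Rx 3).

Yes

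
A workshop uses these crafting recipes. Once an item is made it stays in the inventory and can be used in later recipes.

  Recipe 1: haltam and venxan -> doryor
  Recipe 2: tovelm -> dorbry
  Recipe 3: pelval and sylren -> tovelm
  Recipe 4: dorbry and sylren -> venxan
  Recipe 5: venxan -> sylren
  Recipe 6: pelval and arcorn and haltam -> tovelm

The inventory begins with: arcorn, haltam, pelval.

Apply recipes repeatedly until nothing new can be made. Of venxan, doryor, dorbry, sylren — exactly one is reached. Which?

dorbry

Using Recipe 6, pelval, arcorn, and haltam make tovelm.
tovelm -> dorbry (Recipe 2).
doryor would need haltam and venxan (Recipe 1), but venxan is never obtained. venxan would need dorbry and sylren (Recipe 4), but sylren is never obtained. sylren would need venxan (Recipe 5), but venxan is never obtained.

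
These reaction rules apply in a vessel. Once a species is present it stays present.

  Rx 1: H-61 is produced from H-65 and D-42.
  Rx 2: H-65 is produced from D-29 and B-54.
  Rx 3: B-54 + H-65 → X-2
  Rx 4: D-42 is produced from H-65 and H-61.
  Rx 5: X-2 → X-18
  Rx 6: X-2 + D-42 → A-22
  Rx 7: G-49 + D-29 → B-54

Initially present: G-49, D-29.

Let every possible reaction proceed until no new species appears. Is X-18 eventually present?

Yes

G-49 and D-29 present → B-54 forms (Rx 7).
D-29 and B-54 present → H-65 forms (Rx 2).
B-54 and H-65 present → X-2 forms (Rx 3).
X-2 present → X-18 forms (Rx 5).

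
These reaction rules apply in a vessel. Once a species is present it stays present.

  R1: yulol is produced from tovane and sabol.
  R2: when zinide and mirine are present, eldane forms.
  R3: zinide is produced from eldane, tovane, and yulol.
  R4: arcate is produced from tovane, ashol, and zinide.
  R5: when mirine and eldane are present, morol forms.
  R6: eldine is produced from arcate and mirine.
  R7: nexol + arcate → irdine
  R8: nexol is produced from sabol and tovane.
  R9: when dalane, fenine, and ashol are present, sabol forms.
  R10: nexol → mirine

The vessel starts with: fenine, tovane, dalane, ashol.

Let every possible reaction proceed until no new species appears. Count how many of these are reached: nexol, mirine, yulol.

3

dalane, fenine, and ashol present → sabol forms (R9).
tovane and sabol present → yulol forms (R1).
sabol and tovane present → nexol forms (R8).
nexol present → mirine forms (R10).
nexol: reached.
mirine: reached.
yulol: reached.
All 3 are reached.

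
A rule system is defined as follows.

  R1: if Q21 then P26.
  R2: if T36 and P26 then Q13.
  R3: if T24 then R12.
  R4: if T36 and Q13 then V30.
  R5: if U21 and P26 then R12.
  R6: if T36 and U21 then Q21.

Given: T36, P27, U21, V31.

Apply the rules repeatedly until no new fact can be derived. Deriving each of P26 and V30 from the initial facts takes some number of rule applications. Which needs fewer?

P26: From T36 and U21, R6 gives Q21. From Q21, R1 gives P26. [2 rule applications]
V30: T36 and U21 hold, so Q21 follows (R6). Q21 holds, so P26 follows (R1). From T36 and P26, R2 gives Q13. T36 and Q13 hold, so V30 follows (R4). [4 rule applications]
P26 needs fewer.

P26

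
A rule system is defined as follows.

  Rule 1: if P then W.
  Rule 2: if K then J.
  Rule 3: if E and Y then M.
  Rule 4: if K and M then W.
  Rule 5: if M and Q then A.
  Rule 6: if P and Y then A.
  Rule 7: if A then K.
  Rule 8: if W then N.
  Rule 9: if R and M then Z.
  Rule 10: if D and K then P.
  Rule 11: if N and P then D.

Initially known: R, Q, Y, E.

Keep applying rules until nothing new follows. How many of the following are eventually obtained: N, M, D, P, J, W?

E and Y hold, so M follows (Rule 3).
From M and Q, Rule 5 gives A.
From A, Rule 7 gives K.
K holds, so J follows (Rule 2).
From K and M, Rule 4 gives W.
W holds, so N follows (Rule 8).
N: reached.
M: reached.
D would need N and P (Rule 11), but P is never established.
P would need D and K (Rule 10), but D is never established.
J: reached.
W: reached.
Reached: N, M, J, and W — 4 of the 6.

4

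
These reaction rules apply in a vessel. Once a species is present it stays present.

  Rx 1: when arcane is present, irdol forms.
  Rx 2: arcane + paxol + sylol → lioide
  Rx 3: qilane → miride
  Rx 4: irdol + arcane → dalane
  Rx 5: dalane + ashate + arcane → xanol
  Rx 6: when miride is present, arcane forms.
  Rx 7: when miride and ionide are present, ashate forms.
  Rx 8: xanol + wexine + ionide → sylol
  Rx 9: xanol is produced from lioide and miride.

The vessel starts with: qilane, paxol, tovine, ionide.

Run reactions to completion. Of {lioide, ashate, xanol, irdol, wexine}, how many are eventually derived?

qilane present → miride forms (Rx 3).
miride and ionide present → ashate forms (Rx 7).
miride present → arcane forms (Rx 6).
arcane present → irdol forms (Rx 1).
irdol and arcane present → dalane forms (Rx 4).
dalane, ashate, and arcane present → xanol forms (Rx 5).
lioide would need arcane, paxol, and sylol (Rx 2), but sylol never forms.
ashate: reached.
xanol: reached.
irdol: reached.
No rule produces wexine, and it is not given.
Reached: ashate, xanol, and irdol — 3 of the 5.

3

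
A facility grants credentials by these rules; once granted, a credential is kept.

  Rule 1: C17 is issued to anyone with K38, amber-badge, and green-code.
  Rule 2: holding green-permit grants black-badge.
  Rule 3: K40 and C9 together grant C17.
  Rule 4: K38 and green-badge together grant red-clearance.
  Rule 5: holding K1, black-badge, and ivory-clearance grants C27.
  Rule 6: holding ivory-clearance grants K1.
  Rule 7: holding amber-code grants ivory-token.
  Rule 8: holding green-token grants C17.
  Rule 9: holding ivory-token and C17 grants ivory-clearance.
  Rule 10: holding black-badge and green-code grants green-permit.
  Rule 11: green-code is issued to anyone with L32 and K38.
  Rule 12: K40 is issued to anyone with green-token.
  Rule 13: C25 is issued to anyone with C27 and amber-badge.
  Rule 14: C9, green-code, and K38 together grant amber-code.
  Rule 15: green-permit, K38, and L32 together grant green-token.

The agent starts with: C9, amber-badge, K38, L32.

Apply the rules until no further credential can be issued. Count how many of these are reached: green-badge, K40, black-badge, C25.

0

No rule produces green-badge, and it is not given.
K40 would need green-token (Rule 12), but green-token is never granted.
black-badge would need green-permit (Rule 2), but green-permit is never granted.
C25 would need C27 and amber-badge (Rule 13), but C27 is never granted.
None of the 4 are reached.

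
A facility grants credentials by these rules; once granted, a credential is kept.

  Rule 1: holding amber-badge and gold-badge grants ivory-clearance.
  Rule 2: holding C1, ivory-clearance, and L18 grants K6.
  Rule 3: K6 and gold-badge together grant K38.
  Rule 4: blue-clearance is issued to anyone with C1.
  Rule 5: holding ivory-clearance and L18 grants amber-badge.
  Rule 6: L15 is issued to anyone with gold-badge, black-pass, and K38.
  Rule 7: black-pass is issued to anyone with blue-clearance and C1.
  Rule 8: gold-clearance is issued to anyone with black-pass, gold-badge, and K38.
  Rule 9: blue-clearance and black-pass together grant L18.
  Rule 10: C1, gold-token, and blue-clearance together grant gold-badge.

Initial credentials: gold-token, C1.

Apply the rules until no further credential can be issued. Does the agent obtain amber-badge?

No

amber-badge would need ivory-clearance and L18 (Rule 5), but ivory-clearance is never granted.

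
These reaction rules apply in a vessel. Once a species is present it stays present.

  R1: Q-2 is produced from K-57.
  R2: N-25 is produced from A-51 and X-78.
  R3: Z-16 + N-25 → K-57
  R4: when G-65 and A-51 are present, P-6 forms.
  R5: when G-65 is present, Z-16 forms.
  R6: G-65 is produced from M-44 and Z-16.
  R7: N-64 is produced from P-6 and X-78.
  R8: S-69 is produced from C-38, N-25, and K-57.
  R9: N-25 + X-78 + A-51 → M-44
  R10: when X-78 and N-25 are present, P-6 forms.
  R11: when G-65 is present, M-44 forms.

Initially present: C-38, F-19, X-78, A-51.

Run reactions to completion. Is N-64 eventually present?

A-51 and X-78 present → N-25 forms (R2).
X-78 and N-25 present → P-6 forms (R10).
P-6 and X-78 present → N-64 forms (R7).

Yes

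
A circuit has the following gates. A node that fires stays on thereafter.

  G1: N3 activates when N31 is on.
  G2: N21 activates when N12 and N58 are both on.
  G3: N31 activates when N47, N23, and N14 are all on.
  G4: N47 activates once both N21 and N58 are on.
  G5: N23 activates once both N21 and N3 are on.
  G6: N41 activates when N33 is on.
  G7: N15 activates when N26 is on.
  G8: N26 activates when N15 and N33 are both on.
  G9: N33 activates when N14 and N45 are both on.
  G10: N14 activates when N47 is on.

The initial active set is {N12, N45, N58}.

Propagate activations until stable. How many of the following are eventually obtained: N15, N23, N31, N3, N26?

0

N15 would need N26 (G7), but N26 never turns on.
N23 would need N21 and N3 (G5), but N3 never turns on.
N31 would need N47, N23, and N14 (G3), but N23 never turns on.
N3 would need N31 (G1), but N31 never turns on.
N26 would need N15 and N33 (G8), but N15 never turns on.
None of the 5 are reached.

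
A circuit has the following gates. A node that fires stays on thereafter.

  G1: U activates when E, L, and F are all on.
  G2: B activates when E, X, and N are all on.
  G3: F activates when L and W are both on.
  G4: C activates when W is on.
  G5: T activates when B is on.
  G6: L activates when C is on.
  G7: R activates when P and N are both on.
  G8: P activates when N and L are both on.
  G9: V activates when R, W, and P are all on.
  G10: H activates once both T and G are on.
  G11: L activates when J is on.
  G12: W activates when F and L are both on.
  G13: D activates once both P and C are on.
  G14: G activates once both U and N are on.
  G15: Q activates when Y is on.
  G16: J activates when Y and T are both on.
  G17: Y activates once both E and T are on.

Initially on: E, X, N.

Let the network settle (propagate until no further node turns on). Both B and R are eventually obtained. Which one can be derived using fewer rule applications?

B

B: G2: E, X, and N on → B on. [1 rule application]
R: G2: E, X, and N on → B on. B is on, so T activates (G5). E and T are on, so Y activates (G17). Y and T are on, so J activates (G16). J is on, so L activates (G11). N and L are on, so P activates (G8). P and N are on, so R activates (G7). [7 rule applications]
B needs fewer.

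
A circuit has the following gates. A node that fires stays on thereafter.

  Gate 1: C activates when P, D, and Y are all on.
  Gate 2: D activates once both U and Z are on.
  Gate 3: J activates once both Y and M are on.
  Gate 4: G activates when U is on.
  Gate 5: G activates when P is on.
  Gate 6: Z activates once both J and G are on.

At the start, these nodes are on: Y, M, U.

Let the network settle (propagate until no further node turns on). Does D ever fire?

Yes

Gate 3: Y and M on → J on.
Gate 4: U on → G on.
J and G are on, so Z activates (Gate 6).
Gate 2: U and Z on → D on.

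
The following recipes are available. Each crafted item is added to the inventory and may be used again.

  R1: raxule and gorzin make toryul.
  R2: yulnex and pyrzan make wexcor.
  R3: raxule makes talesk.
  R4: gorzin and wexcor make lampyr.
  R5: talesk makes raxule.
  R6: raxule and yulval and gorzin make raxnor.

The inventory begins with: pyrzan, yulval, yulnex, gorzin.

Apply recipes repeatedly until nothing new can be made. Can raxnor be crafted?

No

raxnor would need raxule, yulval, and gorzin (R6), but raxule is never obtained.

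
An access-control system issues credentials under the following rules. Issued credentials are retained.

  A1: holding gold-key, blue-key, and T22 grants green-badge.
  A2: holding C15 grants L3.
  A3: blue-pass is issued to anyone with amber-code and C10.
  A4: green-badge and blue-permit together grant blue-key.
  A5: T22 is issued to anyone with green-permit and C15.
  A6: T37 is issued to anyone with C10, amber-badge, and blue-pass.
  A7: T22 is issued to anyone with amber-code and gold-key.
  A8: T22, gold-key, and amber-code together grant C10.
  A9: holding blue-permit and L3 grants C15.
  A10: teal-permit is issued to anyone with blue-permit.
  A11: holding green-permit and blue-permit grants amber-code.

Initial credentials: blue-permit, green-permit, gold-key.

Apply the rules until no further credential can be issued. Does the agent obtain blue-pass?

Holding green-permit and blue-permit grants amber-code (A11).
Holding amber-code and gold-key grants T22 (A7).
Holding T22, gold-key, and amber-code grants C10 (A8).
Holding amber-code and C10 grants blue-pass (A3).

Yes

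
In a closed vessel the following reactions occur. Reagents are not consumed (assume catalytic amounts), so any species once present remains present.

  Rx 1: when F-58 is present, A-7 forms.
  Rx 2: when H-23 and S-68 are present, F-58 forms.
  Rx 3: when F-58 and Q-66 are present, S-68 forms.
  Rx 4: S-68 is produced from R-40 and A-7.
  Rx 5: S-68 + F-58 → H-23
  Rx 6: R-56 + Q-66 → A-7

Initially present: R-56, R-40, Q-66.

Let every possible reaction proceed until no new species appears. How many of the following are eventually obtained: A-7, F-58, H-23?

1

R-56 and Q-66 present → A-7 forms (Rx 6).
A-7: reached.
F-58 would need H-23 and S-68 (Rx 2), but H-23 never forms.
H-23 would need S-68 and F-58 (Rx 5), but F-58 never forms.
Reached: A-7 — 1 of the 3.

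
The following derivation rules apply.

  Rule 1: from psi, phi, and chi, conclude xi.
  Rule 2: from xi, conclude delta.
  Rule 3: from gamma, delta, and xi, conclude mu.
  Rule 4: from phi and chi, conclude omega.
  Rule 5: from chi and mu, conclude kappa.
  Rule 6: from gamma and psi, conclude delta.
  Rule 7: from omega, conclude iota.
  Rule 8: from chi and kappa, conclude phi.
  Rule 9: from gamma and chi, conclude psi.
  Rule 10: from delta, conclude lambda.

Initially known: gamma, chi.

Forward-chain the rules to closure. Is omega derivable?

omega would need phi and chi (Rule 4), but phi is never established.

No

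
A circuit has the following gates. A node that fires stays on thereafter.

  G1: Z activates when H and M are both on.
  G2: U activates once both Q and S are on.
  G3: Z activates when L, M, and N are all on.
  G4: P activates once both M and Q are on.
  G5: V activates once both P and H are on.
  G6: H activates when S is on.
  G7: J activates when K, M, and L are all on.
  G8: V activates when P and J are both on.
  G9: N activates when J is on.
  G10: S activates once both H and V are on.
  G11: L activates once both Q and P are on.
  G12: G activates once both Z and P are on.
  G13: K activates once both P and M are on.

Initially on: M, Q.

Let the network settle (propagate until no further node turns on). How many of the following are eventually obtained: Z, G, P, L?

4

G4: M and Q on → P on.
P and M are on, so K activates (G13).
G11: Q and P on → L on.
G7: K, M, and L on → J on.
J is on, so N activates (G9).
G3: L, M, and N on → Z on.
Z and P are on, so G activates (G12).
Z: reached.
G: reached.
P: reached.
L: reached.
All 4 are reached.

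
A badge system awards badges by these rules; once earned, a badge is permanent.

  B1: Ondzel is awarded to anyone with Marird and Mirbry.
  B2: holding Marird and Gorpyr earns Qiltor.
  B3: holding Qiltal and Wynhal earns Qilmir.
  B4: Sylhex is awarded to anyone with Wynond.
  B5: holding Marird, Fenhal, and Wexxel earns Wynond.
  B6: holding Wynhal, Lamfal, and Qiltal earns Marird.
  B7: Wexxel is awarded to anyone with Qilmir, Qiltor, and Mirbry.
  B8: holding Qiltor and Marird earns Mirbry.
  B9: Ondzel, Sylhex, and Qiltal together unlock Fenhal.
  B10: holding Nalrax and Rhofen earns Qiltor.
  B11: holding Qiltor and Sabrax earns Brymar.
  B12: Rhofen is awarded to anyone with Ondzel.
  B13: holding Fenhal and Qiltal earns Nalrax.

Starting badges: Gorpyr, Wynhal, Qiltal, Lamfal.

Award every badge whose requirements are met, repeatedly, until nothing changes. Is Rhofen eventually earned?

With Wynhal, Lamfal, and Qiltal, Marird is earned (B6).
With Marird and Gorpyr, Qiltor is earned (B2).
With Qiltor and Marird, Mirbry is earned (B8).
With Marird and Mirbry, Ondzel is earned (B1).
With Ondzel, Rhofen is earned (B12).

Yes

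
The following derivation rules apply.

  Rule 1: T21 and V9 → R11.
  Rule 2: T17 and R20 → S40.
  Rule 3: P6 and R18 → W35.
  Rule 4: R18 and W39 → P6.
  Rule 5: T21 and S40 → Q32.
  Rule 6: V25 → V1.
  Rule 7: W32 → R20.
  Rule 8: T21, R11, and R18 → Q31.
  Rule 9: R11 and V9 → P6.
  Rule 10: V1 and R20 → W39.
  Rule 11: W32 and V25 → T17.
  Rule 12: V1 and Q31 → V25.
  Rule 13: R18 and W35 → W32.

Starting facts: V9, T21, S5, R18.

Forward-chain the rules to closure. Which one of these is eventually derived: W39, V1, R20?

R20

From T21 and V9, Rule 1 gives R11.
From R11 and V9, Rule 9 gives P6.
P6 and R18 hold, so W35 follows (Rule 3).
From R18 and W35, Rule 13 gives W32.
From W32, Rule 7 gives R20.
V1 would need V25 (Rule 6), but V25 is never established. W39 would need V1 and R20 (Rule 10), but V1 is never established.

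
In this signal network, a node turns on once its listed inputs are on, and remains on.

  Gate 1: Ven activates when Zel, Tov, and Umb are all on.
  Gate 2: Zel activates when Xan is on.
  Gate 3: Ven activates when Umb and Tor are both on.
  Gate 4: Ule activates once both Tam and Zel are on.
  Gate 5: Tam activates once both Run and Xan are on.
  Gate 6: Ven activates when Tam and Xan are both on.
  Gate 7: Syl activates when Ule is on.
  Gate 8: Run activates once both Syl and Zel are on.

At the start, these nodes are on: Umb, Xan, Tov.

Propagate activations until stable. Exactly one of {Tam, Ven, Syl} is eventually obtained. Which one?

Gate 2: Xan on → Zel on.
Zel, Tov, and Umb are on, so Ven activates (Gate 1).
Syl would need Ule (Gate 7), but Ule never turns on. Tam would need Run and Xan (Gate 5), but Run never turns on.

Ven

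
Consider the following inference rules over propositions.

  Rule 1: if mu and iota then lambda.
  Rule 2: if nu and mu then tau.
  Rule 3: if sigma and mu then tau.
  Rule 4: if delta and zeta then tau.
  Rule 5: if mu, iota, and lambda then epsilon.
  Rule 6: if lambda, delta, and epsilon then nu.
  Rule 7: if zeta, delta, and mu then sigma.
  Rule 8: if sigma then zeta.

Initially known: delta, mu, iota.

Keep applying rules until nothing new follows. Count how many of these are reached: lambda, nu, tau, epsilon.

4

From mu and iota, Rule 1 gives lambda.
mu, iota, and lambda hold, so epsilon follows (Rule 5).
From lambda, delta, and epsilon, Rule 6 gives nu.
From nu and mu, Rule 2 gives tau.
lambda: reached.
nu: reached.
tau: reached.
epsilon: reached.
All 4 are reached.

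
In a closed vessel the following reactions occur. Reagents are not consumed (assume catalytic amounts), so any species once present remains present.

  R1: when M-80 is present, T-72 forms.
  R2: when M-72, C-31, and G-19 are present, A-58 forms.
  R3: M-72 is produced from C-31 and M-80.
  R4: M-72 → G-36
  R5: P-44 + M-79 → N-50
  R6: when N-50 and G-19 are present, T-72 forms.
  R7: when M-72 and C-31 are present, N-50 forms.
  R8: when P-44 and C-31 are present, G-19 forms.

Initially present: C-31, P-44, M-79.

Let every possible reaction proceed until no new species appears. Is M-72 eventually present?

M-72 would need C-31 and M-80 (R3), but M-80 never forms.

No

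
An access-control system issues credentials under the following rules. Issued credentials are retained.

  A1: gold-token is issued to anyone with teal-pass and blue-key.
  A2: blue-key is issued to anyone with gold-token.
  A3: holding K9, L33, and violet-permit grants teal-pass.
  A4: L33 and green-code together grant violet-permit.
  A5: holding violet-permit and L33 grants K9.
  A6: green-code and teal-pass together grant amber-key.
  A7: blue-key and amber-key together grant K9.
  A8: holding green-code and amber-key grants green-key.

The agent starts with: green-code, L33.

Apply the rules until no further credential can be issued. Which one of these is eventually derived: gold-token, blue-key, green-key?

Holding L33 and green-code grants violet-permit (A4).
Holding violet-permit and L33 grants K9 (A5).
Holding K9, L33, and violet-permit grants teal-pass (A3).
Holding green-code and teal-pass grants amber-key (A6).
Holding green-code and amber-key grants green-key (A8).
blue-key would need gold-token (A2), but gold-token is never granted. gold-token would need teal-pass and blue-key (A1), but blue-key is never granted.

green-key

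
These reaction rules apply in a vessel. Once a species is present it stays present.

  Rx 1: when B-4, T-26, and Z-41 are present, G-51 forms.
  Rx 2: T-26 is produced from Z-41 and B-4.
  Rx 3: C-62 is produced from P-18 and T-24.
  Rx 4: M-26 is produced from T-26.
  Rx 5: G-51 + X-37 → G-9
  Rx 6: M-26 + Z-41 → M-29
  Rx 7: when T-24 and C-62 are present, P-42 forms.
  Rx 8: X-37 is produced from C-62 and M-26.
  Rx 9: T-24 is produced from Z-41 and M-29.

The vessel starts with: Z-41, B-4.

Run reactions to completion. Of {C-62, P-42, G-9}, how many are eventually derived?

C-62 would need P-18 and T-24 (Rx 3), but P-18 never forms.
P-42 would need T-24 and C-62 (Rx 7), but C-62 never forms.
G-9 would need G-51 and X-37 (Rx 5), but X-37 never forms.
None of the 3 are reached.

0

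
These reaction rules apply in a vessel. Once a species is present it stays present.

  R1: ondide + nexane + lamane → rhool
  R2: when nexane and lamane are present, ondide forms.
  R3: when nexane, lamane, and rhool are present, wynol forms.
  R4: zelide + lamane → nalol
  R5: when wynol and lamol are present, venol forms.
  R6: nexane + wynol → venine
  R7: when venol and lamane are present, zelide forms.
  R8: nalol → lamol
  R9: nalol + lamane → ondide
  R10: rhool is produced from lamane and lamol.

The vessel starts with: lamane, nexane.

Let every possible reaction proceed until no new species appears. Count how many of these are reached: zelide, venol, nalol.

zelide would need venol and lamane (R7), but venol never forms.
venol would need wynol and lamol (R5), but lamol never forms.
nalol would need zelide and lamane (R4), but zelide never forms.
None of the 3 are reached.

0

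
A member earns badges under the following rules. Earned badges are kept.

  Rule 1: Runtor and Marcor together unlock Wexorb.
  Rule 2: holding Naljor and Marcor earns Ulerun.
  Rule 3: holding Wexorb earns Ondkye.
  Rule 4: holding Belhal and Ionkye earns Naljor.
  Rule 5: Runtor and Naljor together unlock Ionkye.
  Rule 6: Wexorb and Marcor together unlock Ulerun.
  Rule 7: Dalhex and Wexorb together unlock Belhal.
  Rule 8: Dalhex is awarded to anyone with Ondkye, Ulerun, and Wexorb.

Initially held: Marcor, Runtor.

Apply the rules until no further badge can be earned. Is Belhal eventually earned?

With Runtor and Marcor, Wexorb is earned (Rule 1).
With Wexorb and Marcor, Ulerun is earned (Rule 6).
With Wexorb, Ondkye is earned (Rule 3).
With Ondkye, Ulerun, and Wexorb, Dalhex is earned (Rule 8).
With Dalhex and Wexorb, Belhal is earned (Rule 7).

Yes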